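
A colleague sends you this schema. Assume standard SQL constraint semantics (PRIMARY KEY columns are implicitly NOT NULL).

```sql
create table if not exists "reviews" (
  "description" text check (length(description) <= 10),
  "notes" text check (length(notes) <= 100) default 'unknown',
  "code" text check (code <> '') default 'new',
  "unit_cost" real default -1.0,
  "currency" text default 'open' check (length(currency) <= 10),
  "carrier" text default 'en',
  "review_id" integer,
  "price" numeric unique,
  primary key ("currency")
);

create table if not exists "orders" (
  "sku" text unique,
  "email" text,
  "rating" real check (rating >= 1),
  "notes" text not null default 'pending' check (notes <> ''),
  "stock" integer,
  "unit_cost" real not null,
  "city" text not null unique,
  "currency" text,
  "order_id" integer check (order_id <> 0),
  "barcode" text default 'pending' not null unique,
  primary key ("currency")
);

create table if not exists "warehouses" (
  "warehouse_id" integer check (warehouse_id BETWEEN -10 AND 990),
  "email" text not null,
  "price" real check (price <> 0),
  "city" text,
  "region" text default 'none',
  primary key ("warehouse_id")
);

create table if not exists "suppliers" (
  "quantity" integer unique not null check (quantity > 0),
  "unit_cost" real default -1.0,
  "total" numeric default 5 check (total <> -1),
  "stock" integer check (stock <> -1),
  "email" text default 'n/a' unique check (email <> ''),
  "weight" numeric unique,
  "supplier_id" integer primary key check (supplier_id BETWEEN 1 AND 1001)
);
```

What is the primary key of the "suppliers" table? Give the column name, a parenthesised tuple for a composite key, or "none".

supplier_id

supplier_id is declared PRIMARY KEY inline on the column.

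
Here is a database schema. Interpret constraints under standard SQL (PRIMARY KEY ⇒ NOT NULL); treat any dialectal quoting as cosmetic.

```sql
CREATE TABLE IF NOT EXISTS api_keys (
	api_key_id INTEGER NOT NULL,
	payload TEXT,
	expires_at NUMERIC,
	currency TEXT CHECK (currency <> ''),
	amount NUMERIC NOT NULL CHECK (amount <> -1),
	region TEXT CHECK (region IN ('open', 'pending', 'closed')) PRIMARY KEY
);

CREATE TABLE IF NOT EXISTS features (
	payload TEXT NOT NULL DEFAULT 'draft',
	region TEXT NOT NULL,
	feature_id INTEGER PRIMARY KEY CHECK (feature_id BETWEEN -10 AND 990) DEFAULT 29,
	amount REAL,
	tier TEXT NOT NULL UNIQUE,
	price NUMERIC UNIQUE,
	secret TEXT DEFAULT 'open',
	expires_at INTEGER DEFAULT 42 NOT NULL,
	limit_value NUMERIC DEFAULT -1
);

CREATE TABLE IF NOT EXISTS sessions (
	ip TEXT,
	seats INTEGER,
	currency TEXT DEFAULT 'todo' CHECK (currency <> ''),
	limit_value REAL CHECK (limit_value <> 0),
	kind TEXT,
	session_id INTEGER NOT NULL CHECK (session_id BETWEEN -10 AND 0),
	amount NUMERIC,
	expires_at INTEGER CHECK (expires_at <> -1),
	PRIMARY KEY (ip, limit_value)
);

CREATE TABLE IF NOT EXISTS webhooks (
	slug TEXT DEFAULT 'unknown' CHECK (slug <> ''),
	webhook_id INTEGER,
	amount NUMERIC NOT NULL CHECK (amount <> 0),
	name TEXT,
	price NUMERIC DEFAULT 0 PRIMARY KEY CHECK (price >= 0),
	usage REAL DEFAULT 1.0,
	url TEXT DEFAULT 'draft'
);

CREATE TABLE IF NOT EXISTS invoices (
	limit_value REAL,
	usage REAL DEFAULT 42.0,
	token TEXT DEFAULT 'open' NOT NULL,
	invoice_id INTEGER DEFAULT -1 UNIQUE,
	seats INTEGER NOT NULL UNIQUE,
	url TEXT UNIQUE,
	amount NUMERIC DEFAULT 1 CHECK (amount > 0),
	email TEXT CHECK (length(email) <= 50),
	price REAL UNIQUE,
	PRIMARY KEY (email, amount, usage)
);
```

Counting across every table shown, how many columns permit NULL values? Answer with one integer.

api_keys: 3 nullable (payload, expires_at, currency — PK (region) and explicit NOT NULL columns excluded).
features: 4 nullable (amount, price, secret, limit_value — PK (feature_id) and explicit NOT NULL columns excluded).
sessions: 5 nullable (seats, currency, kind, amount, expires_at — PK (ip, limit_value) and explicit NOT NULL columns excluded).
webhooks: 5 nullable (slug, webhook_id, name, usage, url — PK (price) and explicit NOT NULL columns excluded).
invoices: 4 nullable (limit_value, invoice_id, url, price — PK (email, amount, usage) and explicit NOT NULL columns excluded).
Total: 3 + 4 + 5 + 5 + 4 = 21.

21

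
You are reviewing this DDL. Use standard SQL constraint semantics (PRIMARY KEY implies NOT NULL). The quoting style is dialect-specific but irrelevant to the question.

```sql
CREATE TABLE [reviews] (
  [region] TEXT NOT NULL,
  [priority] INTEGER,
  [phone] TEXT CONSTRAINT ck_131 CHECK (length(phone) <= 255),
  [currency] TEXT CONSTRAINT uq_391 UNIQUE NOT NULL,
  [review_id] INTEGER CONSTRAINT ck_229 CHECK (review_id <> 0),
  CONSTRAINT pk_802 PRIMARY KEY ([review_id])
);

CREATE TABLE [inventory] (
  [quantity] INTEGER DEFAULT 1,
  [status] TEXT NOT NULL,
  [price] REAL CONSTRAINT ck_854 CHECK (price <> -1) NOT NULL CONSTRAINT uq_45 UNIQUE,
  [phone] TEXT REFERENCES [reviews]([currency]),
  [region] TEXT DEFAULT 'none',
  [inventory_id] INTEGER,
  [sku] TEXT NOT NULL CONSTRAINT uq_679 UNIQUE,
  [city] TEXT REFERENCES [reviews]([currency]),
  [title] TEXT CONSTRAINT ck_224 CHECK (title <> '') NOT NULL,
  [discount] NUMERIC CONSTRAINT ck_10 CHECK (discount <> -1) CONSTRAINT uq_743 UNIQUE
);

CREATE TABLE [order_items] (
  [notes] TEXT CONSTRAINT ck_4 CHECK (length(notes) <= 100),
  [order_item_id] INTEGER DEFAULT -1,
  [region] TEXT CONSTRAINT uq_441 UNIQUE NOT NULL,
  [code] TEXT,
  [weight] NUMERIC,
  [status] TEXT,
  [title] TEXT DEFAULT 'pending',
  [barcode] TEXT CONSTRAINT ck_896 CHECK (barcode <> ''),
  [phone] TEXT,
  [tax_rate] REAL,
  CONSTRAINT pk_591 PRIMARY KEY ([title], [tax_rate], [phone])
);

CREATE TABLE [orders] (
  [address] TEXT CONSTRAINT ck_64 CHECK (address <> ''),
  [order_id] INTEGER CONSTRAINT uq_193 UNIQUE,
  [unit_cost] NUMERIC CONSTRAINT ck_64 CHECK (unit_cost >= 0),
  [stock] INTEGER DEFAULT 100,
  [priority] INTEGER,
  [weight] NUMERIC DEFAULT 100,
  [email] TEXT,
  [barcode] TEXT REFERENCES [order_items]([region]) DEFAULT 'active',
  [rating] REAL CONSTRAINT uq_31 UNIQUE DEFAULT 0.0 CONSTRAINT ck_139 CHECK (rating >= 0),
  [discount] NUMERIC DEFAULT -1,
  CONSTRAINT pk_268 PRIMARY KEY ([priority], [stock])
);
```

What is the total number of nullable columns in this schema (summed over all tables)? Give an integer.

reviews: 2 nullable (priority, phone — PK (review_id) and explicit NOT NULL columns excluded).
inventory: 6 nullable (quantity, phone, region, inventory_id, city, discount — PK none and explicit NOT NULL columns excluded).
order_items: 6 nullable (notes, order_item_id, code, weight, status, barcode — PK (title, tax_rate, phone) and explicit NOT NULL columns excluded).
orders: 8 nullable (address, order_id, unit_cost, weight, email, barcode, rating, discount — PK (priority, stock) and explicit NOT NULL columns excluded).
Total: 2 + 6 + 6 + 8 = 22.

22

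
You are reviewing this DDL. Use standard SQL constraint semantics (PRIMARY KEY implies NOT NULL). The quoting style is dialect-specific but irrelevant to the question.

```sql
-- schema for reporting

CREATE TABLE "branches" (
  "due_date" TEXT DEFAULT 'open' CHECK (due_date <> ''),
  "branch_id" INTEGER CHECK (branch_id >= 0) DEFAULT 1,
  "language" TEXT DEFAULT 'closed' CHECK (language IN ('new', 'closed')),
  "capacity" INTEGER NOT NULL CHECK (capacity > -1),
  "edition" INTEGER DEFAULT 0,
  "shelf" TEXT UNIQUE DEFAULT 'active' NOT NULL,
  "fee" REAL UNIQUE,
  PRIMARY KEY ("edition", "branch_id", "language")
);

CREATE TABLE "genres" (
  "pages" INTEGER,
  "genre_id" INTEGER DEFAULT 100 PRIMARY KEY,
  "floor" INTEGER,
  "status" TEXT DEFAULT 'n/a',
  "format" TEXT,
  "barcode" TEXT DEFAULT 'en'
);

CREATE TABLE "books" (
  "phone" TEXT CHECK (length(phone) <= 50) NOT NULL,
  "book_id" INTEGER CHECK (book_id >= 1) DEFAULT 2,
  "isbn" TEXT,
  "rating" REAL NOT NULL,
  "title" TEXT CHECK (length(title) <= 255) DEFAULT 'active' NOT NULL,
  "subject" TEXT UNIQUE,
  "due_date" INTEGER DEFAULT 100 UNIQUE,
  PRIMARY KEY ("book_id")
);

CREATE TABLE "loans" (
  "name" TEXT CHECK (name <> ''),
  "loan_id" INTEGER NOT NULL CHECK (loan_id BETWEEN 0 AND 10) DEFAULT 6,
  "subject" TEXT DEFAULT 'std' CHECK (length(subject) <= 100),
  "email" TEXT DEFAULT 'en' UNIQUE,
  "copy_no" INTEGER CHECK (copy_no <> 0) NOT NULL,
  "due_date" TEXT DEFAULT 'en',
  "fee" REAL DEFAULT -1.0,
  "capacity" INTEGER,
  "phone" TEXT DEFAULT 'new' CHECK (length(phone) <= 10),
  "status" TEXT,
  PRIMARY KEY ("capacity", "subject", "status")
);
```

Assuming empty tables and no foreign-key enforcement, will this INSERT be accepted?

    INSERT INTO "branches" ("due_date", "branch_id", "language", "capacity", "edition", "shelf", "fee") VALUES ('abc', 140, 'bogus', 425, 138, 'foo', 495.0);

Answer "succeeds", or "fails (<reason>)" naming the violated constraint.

The value 'bogus' for language violates CHECK (language IN ('new', 'closed')).

fails (CHECK on language)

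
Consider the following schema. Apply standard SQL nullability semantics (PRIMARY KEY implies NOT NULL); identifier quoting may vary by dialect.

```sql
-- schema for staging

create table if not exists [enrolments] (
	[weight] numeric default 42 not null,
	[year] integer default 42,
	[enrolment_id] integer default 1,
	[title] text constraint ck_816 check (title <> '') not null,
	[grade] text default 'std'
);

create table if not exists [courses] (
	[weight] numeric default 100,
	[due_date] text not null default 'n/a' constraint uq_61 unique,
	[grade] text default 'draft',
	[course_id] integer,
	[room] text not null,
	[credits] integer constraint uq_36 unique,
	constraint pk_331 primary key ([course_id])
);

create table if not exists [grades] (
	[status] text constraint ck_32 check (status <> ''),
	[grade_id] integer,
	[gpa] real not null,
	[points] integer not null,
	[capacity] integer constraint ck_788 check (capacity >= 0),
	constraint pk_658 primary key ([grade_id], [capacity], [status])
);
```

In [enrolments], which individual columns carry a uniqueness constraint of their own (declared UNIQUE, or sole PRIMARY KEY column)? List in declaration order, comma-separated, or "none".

none

- weight: no UNIQUE or single-column PK constraint.
- year: no UNIQUE or single-column PK constraint.
- enrolment_id: no UNIQUE or single-column PK constraint.
- title: no UNIQUE or single-column PK constraint.
- grade: no UNIQUE or single-column PK constraint.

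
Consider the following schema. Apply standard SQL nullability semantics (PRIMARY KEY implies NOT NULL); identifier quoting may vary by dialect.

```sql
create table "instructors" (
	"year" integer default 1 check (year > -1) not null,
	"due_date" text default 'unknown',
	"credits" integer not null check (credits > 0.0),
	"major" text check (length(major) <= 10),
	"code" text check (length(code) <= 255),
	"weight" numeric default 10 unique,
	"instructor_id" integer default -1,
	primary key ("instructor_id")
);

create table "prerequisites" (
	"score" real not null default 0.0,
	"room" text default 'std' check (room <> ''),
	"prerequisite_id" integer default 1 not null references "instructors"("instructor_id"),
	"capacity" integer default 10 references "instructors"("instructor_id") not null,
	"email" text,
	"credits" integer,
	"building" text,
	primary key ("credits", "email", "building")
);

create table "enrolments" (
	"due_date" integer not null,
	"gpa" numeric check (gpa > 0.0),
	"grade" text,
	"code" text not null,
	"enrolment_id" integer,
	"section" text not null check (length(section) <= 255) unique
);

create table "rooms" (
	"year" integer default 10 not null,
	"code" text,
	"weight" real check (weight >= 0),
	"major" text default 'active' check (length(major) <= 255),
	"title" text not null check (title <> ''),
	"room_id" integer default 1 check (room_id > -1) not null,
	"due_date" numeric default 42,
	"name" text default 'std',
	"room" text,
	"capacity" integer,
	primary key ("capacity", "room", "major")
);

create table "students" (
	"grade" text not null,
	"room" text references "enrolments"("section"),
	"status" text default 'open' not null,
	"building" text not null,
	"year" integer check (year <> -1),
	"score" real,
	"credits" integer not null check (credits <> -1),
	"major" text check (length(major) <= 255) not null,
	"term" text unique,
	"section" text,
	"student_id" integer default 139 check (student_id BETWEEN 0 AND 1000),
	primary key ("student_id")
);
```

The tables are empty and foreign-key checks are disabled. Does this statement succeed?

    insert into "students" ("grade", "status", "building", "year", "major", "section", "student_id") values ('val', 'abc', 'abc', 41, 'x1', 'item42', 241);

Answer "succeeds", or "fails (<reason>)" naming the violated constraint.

credits is omitted from the column list and has no DEFAULT, so it would receive NULL.
But credits is declared NOT NULL.

fails (NOT NULL on credits)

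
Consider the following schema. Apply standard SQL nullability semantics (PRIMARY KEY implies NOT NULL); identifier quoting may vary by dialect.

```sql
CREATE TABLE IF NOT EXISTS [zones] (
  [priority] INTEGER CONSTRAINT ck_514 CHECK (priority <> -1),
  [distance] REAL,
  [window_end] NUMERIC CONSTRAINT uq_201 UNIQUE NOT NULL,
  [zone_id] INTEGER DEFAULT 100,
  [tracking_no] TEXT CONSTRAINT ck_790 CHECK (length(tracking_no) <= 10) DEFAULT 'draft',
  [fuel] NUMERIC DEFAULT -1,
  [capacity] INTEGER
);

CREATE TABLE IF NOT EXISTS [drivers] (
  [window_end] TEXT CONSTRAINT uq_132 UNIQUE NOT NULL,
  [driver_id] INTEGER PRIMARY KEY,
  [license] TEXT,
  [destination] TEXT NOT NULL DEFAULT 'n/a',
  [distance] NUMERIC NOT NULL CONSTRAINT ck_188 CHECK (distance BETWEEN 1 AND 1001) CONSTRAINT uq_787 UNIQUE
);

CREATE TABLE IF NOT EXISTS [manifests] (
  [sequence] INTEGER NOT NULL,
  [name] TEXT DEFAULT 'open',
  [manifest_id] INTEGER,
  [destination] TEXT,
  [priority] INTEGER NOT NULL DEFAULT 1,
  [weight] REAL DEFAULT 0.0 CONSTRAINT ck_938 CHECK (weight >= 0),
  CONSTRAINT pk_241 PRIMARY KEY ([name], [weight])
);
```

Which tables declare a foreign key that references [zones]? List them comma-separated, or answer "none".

No REFERENCES clause anywhere in the schema names zones.

none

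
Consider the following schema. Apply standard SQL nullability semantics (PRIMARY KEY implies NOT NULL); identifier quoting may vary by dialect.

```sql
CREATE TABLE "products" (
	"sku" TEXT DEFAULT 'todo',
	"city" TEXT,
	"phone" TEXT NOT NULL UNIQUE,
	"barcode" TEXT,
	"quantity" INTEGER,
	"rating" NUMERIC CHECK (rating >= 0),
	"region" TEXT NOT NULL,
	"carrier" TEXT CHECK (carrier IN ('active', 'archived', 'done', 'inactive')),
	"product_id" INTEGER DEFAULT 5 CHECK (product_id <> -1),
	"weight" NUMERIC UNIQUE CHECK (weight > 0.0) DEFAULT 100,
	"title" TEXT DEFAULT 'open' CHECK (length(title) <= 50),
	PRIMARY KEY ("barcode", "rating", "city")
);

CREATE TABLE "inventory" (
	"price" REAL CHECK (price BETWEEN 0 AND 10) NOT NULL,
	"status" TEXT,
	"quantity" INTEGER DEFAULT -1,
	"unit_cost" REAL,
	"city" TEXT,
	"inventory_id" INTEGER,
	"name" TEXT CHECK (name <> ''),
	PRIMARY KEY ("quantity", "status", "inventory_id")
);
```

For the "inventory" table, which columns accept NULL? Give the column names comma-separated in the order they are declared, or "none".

- price: declared NOT NULL → not nullable.
- status: part of the PRIMARY KEY, which implies NOT NULL → not nullable.
- quantity: part of the PRIMARY KEY, which implies NOT NULL → not nullable.
- unit_cost: no NOT NULL constraint applies → nullable.
- city: no NOT NULL constraint applies → nullable.
- inventory_id: part of the PRIMARY KEY, which implies NOT NULL → not nullable.
- name: CHECK does not forbid NULL (a CHECK constraint passes when its expression is NULL) → nullable.

unit_cost, city, name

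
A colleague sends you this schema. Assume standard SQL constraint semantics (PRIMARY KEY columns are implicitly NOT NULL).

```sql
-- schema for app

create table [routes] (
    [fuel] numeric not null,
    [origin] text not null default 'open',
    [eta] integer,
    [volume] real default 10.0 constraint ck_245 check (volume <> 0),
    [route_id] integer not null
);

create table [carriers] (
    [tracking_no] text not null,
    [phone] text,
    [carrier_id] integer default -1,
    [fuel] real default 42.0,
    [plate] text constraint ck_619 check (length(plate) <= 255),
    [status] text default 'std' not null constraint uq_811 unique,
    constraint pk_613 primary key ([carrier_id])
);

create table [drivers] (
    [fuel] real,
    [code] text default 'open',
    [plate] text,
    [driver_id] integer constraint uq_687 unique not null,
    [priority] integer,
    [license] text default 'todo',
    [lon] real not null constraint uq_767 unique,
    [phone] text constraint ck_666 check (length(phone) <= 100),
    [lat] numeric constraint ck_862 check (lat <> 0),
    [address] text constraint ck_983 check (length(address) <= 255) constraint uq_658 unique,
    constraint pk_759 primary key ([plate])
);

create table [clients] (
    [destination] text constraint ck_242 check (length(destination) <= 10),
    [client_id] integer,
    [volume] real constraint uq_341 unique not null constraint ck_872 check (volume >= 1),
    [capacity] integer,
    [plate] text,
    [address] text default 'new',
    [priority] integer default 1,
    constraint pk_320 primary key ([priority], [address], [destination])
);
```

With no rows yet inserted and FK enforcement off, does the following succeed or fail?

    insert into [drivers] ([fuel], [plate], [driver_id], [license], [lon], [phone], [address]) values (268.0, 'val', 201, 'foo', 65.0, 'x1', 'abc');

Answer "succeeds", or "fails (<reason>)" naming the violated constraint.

succeeds

NOT NULL columns: driver_id is supplied; lon is supplied; plate is supplied.
CHECK constraints: 'x1' satisfies (length(phone) <= 100); 'abc' satisfies (length(address) <= 255).
No constraint is violated.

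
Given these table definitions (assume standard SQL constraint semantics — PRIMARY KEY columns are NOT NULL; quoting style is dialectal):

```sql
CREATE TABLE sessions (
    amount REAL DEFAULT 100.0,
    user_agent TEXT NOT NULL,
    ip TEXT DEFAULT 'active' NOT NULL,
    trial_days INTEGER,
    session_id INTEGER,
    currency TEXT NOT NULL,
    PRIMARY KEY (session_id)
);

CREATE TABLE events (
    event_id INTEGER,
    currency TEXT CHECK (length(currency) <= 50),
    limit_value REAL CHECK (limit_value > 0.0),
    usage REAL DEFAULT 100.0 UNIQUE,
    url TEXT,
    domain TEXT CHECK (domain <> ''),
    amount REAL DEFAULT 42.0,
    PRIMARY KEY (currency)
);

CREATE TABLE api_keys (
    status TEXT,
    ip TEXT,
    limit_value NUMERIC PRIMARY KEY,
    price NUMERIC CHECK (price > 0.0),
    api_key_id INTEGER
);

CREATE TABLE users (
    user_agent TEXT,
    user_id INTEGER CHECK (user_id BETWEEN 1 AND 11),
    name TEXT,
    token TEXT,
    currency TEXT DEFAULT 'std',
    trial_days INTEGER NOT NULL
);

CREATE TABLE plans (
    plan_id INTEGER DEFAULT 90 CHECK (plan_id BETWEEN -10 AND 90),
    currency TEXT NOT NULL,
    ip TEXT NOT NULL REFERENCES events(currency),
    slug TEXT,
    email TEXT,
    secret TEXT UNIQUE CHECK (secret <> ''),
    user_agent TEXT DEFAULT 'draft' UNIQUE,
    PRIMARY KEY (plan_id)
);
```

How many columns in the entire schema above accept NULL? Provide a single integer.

sessions: 2 nullable (amount, trial_days — PK (session_id) and explicit NOT NULL columns excluded).
events: 6 nullable (event_id, limit_value, usage, url, domain, amount — PK (currency) and explicit NOT NULL columns excluded).
api_keys: 4 nullable (status, ip, price, api_key_id — PK (limit_value) and explicit NOT NULL columns excluded).
users: 5 nullable (user_agent, user_id, name, token, currency — PK none and explicit NOT NULL columns excluded).
plans: 4 nullable (slug, email, secret, user_agent — PK (plan_id) and explicit NOT NULL columns excluded).
Total: 2 + 6 + 4 + 5 + 4 = 21.

21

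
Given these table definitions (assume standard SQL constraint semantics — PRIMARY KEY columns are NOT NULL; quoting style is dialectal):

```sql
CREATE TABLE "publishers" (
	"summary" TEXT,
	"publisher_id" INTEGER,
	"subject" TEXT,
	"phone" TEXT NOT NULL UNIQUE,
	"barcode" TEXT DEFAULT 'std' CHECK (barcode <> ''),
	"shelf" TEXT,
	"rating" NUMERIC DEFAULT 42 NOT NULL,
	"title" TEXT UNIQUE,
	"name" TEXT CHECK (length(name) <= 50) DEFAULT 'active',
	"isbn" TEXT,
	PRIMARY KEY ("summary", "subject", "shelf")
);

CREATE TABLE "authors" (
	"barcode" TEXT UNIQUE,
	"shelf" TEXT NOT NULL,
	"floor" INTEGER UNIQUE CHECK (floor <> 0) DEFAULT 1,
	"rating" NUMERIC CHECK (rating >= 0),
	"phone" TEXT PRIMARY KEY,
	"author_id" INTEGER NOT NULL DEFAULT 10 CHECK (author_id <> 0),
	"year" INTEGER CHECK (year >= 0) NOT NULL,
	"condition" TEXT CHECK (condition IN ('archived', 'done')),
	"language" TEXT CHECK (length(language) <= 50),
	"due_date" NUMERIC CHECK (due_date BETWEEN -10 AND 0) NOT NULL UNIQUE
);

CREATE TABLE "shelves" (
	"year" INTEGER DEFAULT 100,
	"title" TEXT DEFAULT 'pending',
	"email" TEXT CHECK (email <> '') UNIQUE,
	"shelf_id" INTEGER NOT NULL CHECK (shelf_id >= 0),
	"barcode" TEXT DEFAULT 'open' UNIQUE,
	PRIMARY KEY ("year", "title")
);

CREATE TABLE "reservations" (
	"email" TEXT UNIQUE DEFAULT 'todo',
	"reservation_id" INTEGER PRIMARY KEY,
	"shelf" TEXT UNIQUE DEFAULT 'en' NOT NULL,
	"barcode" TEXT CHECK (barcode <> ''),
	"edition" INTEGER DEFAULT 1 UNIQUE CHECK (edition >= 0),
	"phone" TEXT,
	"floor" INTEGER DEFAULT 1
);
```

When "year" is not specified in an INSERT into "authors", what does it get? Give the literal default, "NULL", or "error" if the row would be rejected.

year has no DEFAULT clause.
Omitting it would insert NULL, but it is declared NOT NULL, so the INSERT fails.

error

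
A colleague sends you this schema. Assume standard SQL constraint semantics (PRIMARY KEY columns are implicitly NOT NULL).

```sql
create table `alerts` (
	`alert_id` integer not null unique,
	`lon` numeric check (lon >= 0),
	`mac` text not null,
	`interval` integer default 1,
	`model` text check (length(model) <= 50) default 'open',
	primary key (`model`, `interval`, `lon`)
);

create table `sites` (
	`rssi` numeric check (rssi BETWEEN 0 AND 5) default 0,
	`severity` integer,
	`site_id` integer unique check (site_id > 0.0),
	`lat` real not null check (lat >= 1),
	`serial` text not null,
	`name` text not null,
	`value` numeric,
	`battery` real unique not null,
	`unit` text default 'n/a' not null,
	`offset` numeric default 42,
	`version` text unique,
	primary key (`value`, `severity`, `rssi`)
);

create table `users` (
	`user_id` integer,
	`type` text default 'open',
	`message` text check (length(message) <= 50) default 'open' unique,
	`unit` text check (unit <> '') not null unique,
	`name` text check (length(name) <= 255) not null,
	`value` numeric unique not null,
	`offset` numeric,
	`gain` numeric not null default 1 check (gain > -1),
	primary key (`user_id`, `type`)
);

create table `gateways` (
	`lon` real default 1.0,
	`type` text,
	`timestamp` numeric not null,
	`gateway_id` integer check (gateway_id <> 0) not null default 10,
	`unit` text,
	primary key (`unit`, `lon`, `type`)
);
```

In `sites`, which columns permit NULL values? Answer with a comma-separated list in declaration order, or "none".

site_id, offset, version

- rssi: part of the PRIMARY KEY, which implies NOT NULL → not nullable.
- severity: part of the PRIMARY KEY, which implies NOT NULL → not nullable.
- site_id: CHECK does not forbid NULL (a CHECK constraint passes when its expression is NULL) → nullable.
- lat: declared NOT NULL → not nullable.
- serial: declared NOT NULL → not nullable.
- name: declared NOT NULL → not nullable.
- value: part of the PRIMARY KEY, which implies NOT NULL → not nullable.
- battery: declared NOT NULL → not nullable.
- unit: declared NOT NULL → not nullable.
- offset: DEFAULT only fills an omitted column; an explicit NULL is still allowed → nullable.
- version: UNIQUE does not imply NOT NULL → nullable.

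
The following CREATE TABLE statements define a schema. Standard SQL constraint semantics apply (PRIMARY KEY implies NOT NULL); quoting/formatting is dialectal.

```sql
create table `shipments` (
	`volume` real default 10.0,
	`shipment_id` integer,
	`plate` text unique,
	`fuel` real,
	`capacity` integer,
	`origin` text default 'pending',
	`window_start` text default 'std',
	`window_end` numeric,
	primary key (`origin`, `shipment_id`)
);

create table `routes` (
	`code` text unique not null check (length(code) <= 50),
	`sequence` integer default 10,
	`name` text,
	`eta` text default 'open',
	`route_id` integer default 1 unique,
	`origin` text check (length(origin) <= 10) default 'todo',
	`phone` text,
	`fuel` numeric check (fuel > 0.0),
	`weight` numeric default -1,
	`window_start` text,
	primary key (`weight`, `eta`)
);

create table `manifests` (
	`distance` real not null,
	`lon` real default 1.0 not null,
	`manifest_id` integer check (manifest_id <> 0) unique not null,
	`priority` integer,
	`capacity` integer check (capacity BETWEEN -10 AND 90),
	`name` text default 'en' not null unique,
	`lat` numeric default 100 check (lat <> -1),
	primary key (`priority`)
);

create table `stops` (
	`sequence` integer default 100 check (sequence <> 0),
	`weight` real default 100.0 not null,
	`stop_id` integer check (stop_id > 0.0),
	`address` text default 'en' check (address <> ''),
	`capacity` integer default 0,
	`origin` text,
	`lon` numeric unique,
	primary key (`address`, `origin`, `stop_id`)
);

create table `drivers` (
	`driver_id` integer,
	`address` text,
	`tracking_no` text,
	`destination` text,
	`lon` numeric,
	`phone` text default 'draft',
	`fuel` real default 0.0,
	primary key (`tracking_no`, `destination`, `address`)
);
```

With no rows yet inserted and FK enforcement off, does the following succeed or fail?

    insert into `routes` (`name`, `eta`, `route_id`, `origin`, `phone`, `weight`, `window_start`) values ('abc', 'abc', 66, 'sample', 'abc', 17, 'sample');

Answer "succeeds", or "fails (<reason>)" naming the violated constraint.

fails (NOT NULL on code)

code is omitted from the column list and has no DEFAULT, so it would receive NULL.
But code is declared NOT NULL.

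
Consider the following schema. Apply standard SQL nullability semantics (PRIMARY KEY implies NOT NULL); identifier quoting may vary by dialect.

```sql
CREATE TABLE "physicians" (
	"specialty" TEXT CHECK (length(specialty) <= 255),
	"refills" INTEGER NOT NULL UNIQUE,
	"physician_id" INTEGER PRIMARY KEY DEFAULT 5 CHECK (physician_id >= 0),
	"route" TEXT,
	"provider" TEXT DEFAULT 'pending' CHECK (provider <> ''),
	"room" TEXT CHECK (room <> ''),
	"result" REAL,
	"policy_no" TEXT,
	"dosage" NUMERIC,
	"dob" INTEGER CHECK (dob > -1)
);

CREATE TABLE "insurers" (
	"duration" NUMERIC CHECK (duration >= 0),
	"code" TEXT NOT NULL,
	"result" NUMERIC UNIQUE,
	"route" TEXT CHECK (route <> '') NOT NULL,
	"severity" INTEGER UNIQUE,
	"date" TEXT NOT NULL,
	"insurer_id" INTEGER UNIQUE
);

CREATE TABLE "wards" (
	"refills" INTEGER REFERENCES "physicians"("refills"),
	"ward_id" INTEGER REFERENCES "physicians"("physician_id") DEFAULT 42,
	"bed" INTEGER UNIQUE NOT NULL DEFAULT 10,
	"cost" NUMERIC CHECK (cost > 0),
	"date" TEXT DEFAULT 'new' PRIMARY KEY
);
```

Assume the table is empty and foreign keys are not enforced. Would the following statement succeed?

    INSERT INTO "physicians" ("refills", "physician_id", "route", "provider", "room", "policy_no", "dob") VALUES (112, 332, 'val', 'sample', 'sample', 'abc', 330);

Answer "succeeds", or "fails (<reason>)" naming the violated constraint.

NOT NULL columns: physician_id is supplied; refills is supplied.
CHECK constraints: 332 satisfies (physician_id >= 0); 'sample' satisfies (provider <> ''); 'sample' satisfies (room <> ''); 330 satisfies (dob > -1).
No constraint is violated.

succeeds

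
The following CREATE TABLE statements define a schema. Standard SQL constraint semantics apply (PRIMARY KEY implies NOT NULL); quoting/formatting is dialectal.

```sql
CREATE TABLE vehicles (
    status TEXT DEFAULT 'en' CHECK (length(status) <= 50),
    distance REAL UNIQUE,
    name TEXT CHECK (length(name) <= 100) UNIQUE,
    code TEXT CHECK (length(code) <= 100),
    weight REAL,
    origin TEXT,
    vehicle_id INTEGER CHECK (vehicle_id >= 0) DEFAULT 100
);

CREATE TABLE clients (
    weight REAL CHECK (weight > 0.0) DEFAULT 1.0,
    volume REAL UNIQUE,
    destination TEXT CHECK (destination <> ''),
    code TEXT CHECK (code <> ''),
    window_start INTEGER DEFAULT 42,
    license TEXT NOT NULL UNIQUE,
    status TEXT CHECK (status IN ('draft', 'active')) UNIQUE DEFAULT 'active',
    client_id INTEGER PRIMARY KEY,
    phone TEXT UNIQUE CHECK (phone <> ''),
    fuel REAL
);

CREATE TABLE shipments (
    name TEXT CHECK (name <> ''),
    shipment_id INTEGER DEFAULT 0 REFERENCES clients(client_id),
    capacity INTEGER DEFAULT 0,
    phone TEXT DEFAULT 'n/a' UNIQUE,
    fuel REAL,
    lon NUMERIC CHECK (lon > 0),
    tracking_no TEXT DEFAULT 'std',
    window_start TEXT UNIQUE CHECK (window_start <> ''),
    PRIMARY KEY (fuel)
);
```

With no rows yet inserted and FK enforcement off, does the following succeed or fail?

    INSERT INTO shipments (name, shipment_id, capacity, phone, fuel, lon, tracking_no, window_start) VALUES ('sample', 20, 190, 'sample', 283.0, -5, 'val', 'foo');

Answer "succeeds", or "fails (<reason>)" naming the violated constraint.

fails (CHECK on lon)

The value -5 for lon violates CHECK (lon > 0).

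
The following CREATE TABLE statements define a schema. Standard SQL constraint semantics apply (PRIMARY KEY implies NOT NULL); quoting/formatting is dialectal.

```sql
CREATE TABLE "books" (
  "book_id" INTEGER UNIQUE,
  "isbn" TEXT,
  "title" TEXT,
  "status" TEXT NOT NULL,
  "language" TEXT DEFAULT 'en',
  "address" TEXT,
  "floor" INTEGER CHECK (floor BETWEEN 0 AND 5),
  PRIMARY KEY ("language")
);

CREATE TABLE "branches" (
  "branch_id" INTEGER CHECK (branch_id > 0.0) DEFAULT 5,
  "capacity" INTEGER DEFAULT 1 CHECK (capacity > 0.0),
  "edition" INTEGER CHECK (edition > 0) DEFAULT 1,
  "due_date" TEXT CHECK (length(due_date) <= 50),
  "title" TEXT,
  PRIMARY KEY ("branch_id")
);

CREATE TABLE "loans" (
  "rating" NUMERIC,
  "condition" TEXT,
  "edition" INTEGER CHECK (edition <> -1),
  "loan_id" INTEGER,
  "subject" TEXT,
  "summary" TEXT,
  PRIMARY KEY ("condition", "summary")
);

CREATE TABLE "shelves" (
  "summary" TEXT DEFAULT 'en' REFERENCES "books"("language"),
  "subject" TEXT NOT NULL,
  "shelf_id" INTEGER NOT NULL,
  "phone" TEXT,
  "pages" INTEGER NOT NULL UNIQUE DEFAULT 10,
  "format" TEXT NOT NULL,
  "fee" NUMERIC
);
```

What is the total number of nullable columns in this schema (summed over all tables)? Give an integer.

16

books: 5 nullable (book_id, isbn, title, address, floor — PK (language) and explicit NOT NULL columns excluded).
branches: 4 nullable (capacity, edition, due_date, title — PK (branch_id) and explicit NOT NULL columns excluded).
loans: 4 nullable (rating, edition, loan_id, subject — PK (condition, summary) and explicit NOT NULL columns excluded).
shelves: 3 nullable (summary, phone, fee — PK none and explicit NOT NULL columns excluded).
Total: 5 + 4 + 4 + 3 = 16.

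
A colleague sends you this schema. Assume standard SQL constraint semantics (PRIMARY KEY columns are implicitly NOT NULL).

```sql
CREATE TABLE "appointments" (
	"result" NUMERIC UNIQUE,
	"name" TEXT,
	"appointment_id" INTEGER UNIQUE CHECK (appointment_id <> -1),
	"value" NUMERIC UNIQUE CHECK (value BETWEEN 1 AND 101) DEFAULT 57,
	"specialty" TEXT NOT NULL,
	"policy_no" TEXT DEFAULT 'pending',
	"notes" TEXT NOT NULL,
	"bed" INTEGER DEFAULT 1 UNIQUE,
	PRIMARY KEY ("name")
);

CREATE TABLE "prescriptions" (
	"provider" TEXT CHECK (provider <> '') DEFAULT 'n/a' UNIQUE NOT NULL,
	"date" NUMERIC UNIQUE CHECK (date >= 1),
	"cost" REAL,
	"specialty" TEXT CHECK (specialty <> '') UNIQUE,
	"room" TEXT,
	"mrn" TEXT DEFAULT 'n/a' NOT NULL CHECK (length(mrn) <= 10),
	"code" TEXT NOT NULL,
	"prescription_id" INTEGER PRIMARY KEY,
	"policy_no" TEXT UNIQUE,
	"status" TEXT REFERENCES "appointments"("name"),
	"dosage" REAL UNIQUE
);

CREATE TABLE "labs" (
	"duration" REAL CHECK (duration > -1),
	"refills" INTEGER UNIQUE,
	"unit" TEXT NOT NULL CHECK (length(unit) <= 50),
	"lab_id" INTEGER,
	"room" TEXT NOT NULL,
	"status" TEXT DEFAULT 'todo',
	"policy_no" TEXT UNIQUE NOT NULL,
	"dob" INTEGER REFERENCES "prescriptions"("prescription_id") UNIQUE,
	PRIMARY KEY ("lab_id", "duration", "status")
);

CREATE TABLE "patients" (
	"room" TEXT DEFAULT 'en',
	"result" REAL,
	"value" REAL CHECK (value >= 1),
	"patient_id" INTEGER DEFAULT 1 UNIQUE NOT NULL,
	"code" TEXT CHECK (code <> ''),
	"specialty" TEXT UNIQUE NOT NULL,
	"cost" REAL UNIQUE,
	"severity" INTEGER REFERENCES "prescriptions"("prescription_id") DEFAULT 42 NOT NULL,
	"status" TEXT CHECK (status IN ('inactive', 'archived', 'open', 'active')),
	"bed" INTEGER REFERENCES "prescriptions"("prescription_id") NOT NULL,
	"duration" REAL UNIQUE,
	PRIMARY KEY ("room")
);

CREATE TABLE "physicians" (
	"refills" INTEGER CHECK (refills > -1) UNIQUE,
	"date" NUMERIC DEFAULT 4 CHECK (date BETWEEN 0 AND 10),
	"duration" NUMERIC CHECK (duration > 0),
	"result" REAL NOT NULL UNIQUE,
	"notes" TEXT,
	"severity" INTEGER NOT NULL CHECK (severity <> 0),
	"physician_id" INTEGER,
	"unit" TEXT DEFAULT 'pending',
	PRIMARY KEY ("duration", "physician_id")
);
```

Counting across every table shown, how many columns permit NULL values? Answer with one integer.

24

appointments: 5 nullable (result, appointment_id, value, policy_no, bed — PK (name) and explicit NOT NULL columns excluded).
prescriptions: 7 nullable (date, cost, specialty, room, policy_no, status, dosage — PK (prescription_id) and explicit NOT NULL columns excluded).
labs: 2 nullable (refills, dob — PK (lab_id, duration, status) and explicit NOT NULL columns excluded).
patients: 6 nullable (result, value, code, cost, status, duration — PK (room) and explicit NOT NULL columns excluded).
physicians: 4 nullable (refills, date, notes, unit — PK (duration, physician_id) and explicit NOT NULL columns excluded).
Total: 5 + 7 + 2 + 6 + 4 = 24.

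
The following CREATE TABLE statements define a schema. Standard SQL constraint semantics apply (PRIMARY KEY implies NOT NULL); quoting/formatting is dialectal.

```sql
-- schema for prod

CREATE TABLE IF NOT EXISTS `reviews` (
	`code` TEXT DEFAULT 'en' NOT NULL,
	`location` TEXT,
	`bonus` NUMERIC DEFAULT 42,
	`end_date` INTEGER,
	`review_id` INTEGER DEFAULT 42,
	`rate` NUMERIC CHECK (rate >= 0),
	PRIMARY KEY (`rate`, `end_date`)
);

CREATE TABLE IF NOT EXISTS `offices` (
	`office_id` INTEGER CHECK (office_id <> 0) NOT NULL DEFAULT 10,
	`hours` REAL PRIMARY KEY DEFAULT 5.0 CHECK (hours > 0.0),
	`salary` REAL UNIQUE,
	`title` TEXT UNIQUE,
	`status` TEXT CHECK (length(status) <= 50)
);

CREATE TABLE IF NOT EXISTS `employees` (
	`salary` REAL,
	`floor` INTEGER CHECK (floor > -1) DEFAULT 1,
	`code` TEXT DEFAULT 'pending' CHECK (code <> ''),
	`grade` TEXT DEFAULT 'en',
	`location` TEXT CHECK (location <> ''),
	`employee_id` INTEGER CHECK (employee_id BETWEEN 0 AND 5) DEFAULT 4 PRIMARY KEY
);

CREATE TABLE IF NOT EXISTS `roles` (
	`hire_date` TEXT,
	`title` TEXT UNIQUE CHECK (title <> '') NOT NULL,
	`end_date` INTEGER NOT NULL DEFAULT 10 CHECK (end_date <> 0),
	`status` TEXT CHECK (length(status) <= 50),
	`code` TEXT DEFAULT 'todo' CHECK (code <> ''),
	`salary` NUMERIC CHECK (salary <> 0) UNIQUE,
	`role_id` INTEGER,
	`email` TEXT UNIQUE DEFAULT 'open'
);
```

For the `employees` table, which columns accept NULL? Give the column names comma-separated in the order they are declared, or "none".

salary, floor, code, grade, location

- salary: no NOT NULL constraint applies → nullable.
- floor: CHECK does not forbid NULL (a CHECK constraint passes when its expression is NULL) → nullable.
- code: CHECK does not forbid NULL (a CHECK constraint passes when its expression is NULL) → nullable.
- grade: DEFAULT only fills an omitted column; an explicit NULL is still allowed → nullable.
- location: CHECK does not forbid NULL (a CHECK constraint passes when its expression is NULL) → nullable.
- employee_id: part of the PRIMARY KEY, which implies NOT NULL → not nullable.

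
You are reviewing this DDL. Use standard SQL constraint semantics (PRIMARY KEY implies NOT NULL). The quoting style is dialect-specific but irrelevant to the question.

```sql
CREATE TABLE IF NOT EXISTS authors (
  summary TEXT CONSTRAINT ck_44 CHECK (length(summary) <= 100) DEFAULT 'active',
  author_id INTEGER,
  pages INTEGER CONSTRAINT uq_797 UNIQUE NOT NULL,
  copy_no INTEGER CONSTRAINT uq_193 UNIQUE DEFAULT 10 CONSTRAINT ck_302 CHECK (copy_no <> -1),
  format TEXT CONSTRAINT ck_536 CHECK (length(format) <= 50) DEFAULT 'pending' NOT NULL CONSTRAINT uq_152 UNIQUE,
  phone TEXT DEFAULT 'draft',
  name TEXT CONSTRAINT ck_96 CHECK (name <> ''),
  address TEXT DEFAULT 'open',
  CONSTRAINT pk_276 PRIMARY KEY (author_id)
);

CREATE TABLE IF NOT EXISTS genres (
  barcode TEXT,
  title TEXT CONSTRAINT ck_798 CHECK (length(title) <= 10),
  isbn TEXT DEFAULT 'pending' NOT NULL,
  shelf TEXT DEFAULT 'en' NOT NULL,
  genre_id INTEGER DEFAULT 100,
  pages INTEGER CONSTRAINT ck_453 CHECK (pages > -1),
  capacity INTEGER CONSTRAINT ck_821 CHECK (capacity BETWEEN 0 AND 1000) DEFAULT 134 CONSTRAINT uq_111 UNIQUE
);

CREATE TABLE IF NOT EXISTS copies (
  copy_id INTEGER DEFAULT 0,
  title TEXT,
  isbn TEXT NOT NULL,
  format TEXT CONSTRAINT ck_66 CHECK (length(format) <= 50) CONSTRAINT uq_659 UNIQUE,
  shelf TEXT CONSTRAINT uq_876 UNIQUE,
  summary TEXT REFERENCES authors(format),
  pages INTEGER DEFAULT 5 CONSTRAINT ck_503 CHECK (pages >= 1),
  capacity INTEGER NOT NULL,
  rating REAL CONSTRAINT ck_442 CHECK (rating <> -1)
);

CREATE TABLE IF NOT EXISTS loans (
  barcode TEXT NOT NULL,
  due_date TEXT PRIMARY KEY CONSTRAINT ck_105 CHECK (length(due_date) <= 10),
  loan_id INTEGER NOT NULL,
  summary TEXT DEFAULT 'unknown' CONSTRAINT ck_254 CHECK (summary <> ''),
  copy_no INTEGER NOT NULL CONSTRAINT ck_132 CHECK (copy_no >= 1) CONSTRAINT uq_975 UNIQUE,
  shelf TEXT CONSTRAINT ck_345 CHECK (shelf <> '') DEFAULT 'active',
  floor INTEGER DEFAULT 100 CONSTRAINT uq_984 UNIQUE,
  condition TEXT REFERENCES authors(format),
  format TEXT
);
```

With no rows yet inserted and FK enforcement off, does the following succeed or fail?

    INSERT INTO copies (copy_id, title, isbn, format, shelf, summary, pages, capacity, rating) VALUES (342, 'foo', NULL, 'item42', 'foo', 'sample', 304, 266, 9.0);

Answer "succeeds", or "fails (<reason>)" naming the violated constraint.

isbn is explicitly set to NULL, but isbn is declared NOT NULL.

fails (NOT NULL on isbn)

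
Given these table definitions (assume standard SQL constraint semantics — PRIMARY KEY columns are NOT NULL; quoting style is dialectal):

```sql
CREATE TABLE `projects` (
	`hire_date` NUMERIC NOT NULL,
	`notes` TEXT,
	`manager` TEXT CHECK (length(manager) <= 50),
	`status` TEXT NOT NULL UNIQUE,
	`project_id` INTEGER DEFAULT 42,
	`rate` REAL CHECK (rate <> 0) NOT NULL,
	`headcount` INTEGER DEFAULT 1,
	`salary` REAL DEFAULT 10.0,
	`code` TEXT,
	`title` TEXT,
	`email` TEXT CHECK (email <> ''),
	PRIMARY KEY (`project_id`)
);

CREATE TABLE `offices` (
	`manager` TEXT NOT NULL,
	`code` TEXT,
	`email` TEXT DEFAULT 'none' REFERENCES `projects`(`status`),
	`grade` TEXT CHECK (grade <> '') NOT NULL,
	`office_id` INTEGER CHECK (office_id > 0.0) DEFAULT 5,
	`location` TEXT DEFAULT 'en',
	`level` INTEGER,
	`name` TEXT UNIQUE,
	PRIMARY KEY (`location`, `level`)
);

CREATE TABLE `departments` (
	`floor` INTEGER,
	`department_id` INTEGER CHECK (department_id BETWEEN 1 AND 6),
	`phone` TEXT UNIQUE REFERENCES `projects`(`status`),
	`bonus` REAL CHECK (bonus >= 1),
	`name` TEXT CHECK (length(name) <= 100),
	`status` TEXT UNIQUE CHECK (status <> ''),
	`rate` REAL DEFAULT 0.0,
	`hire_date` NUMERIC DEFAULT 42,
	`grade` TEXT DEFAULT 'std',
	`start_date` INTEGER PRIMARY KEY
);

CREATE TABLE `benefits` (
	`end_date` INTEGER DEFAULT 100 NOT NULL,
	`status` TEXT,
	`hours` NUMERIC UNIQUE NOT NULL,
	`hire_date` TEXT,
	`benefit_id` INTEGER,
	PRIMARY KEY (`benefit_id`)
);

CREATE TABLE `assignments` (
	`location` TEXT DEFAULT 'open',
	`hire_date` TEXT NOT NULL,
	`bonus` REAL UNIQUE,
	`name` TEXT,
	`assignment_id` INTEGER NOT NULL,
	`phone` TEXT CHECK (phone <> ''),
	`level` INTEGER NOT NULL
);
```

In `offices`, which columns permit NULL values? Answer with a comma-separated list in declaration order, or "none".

code, email, office_id, name

- manager: declared NOT NULL → not nullable.
- code: no NOT NULL constraint applies → nullable.
- email: a foreign key column may be NULL unless separately constrained → nullable.
- grade: declared NOT NULL → not nullable.
- office_id: CHECK does not forbid NULL (a CHECK constraint passes when its expression is NULL) → nullable.
- location: part of the PRIMARY KEY, which implies NOT NULL → not nullable.
- level: part of the PRIMARY KEY, which implies NOT NULL → not nullable.
- name: UNIQUE does not imply NOT NULL → nullable.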